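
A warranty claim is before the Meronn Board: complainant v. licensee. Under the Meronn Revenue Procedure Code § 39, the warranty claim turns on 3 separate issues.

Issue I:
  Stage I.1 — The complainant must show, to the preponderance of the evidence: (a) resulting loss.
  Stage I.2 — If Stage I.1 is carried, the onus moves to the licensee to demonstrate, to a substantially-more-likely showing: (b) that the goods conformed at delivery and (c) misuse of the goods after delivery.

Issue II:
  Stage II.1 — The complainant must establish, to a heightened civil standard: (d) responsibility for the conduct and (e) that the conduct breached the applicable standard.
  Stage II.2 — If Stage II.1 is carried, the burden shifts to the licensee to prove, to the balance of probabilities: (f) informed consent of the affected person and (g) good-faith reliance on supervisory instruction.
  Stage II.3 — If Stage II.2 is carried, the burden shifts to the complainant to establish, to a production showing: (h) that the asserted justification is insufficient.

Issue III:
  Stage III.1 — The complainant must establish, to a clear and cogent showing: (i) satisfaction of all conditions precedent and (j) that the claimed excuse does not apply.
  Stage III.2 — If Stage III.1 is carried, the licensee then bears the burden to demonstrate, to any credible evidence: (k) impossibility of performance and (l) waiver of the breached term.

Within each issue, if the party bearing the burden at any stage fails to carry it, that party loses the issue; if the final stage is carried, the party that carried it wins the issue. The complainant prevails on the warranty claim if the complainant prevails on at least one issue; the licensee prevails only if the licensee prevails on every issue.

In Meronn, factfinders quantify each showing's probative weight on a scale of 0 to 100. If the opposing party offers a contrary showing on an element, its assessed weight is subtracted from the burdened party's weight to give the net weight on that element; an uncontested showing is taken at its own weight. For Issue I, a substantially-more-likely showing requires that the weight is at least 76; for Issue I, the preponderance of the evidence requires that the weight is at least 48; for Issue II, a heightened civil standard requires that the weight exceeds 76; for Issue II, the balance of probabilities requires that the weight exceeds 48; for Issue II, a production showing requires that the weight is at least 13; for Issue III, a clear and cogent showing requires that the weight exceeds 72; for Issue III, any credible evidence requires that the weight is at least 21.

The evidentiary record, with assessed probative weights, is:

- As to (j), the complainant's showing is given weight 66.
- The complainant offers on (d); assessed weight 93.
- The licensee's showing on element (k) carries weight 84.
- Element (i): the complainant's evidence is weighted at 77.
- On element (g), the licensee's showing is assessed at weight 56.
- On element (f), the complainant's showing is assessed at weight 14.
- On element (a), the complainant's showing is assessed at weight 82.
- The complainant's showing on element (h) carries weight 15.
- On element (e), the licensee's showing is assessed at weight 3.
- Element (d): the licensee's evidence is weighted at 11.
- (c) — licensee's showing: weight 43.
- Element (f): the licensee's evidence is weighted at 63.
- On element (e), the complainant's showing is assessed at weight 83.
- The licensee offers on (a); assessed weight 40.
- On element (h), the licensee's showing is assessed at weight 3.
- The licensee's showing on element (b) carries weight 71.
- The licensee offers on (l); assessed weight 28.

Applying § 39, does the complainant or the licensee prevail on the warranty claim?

— Issue I —
At Stage I.1 the complainant must meet the preponderance of the evidence (weight is at least 48): on (a) the weight is 82 less the opposing 40 gives net 42, < 48, so (a) does not meet the standard.
  The complainant does not carry Stage I.1.
So the licensee prevails on this issue.
— Issue II —
Stage II.1 (complainant, a heightened civil standard, weight exceeds 76): (d) net 93−11=82 > 76 — meets; (e) net 83−3=80 > 76 — meets.
  Stage II.1 carried; the burden shifts to the licensee.
Stage II.2 (licensee, the balance of probabilities, weight exceeds 48): (f) net 63−14=49 > 48 — meets; (g) 56 > 48 — meets.
  Stage II.2 carried; the burden shifts to the complainant.
Stage II.3 (complainant, a production showing, weight is at least 13): (h) net 15−3=12 < 13 — fails.
  The complainant does not carry Stage II.3.
So the licensee prevails on this issue.
— Issue III —
Stage III.1 — burden on complainant; standard: a clear and cogent showing (weight exceeds 72).
    (i): 77 > 72 [met]
    (j): 66 ≤ 72 [not met]
  Stage III.1 not carried; the complainant fails its burden.
So the licensee prevails on this issue.
Per-issue: Issue I → licensee; Issue II → licensee; Issue III → licensee. The complainant must prevail on at least one issue; overall, the licensee prevails.

licensee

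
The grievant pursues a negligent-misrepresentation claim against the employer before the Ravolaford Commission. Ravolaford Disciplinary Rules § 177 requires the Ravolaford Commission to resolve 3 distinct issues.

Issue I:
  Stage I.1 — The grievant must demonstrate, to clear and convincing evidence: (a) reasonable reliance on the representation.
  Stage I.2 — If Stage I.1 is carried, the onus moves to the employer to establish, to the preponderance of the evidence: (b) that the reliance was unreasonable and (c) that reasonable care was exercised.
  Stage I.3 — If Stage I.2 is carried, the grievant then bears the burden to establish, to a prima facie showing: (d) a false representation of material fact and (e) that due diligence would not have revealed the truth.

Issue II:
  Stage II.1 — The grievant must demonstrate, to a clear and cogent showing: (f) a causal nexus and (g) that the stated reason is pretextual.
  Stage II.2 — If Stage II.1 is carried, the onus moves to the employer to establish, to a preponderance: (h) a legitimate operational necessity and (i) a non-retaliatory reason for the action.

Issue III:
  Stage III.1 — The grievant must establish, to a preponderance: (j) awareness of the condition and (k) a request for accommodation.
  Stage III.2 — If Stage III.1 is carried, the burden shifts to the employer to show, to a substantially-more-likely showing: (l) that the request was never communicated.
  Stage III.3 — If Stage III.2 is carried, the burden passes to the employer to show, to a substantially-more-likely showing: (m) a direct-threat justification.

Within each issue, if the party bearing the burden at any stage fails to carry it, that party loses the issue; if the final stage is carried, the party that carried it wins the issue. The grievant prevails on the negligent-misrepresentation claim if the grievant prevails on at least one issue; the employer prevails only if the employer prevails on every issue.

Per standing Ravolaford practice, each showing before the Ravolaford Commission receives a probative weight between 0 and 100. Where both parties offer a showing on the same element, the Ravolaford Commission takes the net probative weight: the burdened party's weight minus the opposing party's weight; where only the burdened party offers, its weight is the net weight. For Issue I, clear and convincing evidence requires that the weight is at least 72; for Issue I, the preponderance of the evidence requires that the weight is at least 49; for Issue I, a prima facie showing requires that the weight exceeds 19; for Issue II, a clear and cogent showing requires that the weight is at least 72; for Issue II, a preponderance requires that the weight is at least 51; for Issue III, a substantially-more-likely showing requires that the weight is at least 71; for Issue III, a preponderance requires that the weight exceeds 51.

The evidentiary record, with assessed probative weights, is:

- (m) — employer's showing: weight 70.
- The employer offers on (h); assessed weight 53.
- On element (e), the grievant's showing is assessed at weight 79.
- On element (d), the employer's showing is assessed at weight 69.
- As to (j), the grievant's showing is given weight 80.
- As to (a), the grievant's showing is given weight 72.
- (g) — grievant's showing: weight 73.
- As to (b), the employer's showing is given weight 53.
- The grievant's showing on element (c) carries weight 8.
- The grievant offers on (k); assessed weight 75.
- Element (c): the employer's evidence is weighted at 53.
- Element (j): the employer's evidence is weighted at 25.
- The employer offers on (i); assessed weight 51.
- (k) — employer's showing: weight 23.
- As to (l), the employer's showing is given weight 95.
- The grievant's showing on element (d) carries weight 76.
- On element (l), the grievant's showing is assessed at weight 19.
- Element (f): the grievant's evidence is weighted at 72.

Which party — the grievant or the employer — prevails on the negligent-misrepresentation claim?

— Issue I —
Stage I.1 — burden on grievant; standard: clear and convincing evidence (weight is at least 72).
    (a): 72 ≥ 72 [met]
  Stage I.1 is satisfied; the onus moves to the employer.
Stage I.2 — burden on employer; standard: the preponderance of the evidence (weight is at least 49).
    (b): 53 ≥ 49 [met]
    (c): 53 − 8 = 45 < 49 [not met]
  Stage I.2 not carried; the employer fails its burden.
The analysis ends at Stage I.2; the grievant prevails on this issue.
— Issue II —
At Stage II.1 the grievant must meet a clear and cogent showing (weight is at least 72): on (f) the weight is 72, ≥ 72, so (f) meets the standard; on (g) the weight is 73, which does reach 72, so (g) meets the standard.
  Stage II.1 is satisfied; the onus moves to the employer.
At Stage II.2 the employer must meet a preponderance (weight is at least 51): on (h) the weight is 53, which does reach 51, so (h) meets the standard; on (i) the weight is 51, ≥ 51, so (i) meets the standard.
  The employer carries the last stage.
Every stage carried; the employer prevails on this issue.
— Issue III —
Stage III.1 (grievant, a preponderance, weight exceeds 51): (j) net 80−25=55 > 51 — meets; (k) net 75−23=52 > 51 — meets.
  All elements met. The burden passes to the employer.
Stage III.2 (employer, a substantially-more-likely showing, weight is at least 71): (l) net 95−19=76 ≥ 71 — meets.
  Stage III.2 is satisfied; the employer continues to bear the burden.
Stage III.3 (employer, a substantially-more-likely showing, weight is at least 71): (m) 70 < 71 — fails.
  The employer does not carry Stage III.3.
The grievant prevails on this issue.
Per-issue: Issue I → grievant; Issue II → employer; Issue III → grievant. The grievant must prevail on at least one issue; overall, the grievant prevails.

grievant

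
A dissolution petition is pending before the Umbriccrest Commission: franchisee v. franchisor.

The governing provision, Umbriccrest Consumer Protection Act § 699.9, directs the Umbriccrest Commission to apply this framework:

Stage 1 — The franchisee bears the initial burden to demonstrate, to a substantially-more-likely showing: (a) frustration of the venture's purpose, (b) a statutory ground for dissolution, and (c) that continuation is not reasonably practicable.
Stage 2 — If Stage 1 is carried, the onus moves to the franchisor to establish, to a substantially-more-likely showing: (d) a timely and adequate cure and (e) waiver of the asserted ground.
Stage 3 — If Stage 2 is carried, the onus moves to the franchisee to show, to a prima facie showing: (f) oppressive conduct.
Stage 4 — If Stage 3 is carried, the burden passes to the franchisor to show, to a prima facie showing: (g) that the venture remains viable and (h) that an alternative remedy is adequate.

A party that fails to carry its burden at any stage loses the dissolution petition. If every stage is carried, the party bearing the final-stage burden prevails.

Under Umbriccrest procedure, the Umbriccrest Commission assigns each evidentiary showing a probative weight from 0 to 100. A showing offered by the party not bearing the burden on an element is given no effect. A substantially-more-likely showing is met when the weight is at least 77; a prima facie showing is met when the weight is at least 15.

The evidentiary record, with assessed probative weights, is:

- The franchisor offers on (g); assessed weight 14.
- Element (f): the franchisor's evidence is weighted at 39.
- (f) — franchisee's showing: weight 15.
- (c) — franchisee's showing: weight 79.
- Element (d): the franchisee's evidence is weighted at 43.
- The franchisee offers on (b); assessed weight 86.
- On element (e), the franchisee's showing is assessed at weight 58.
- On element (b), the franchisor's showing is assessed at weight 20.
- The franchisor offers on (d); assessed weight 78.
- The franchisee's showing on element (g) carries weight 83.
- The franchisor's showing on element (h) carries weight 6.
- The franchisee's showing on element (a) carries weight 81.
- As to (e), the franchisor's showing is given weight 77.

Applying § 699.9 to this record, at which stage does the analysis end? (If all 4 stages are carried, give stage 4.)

stage 4

Stage 1 — burden on franchisee; standard: a substantially-more-likely showing (weight is at least 77).
    (a): 81 ≥ 77 [met]
    (b): 86 (franchisor's 20 disregarded) ≥ 77 [met]
    (c): 79 ≥ 77 [met]
  Stage 1 is satisfied; the onus moves to the franchisor.
Stage 2 — burden on franchisor; standard: a substantially-more-likely showing (weight is at least 77).
    (d): 78 (franchisee's 43 disregarded) ≥ 77 [met]
    (e): 77 (franchisee's 58 disregarded) ≥ 77 [met]
  All elements met. The burden passes to the franchisee.
Stage 3 — burden on franchisee; standard: a prima facie showing (weight is at least 15).
    (f): 15 (franchisor's 39 disregarded) ≥ 15 [met]
  Stage 3 is satisfied; the onus moves to the franchisor.
Stage 4 — burden on franchisor; standard: a prima facie showing (weight is at least 15).
    (g): 14 (franchisee's 83 disregarded) < 15 [not met]
    (h): 6 < 15 [not met]
  Not every element is met, so the franchisor fails to carry Stage 4.
The franchisee prevails.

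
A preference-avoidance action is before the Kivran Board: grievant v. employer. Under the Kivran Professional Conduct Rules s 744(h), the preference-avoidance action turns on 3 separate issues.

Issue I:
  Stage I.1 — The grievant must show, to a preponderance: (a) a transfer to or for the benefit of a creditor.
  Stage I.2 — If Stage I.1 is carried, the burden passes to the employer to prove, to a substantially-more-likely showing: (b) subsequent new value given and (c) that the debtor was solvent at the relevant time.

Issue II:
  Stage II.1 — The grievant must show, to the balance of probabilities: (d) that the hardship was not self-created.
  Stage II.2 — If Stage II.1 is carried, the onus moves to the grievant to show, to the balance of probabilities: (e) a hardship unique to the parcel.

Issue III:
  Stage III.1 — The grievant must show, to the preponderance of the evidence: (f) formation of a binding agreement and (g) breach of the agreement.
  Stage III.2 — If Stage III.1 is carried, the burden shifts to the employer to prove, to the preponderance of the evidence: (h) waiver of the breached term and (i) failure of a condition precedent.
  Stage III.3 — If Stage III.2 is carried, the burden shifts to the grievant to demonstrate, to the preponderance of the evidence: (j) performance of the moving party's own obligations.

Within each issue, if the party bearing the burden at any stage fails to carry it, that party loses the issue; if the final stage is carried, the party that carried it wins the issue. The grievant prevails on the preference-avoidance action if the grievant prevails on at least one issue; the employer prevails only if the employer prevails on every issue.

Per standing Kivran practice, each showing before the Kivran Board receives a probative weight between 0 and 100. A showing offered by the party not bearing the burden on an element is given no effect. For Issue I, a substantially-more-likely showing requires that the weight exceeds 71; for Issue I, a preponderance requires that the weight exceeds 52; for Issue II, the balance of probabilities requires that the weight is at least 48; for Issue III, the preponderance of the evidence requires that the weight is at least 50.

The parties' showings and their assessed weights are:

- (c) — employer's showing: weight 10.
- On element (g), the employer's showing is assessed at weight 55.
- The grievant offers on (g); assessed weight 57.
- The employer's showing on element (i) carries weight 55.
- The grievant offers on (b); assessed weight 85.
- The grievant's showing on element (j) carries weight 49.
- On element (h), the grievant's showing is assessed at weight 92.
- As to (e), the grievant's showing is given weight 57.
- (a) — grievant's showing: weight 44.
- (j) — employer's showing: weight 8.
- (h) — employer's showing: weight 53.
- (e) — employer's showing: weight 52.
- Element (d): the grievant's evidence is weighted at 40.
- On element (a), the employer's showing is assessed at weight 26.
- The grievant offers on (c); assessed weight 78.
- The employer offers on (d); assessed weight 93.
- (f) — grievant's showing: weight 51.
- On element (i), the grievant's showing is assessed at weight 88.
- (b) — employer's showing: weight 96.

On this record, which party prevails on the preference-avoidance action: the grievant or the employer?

employer

— Issue I —
Stage I.1 — burden on grievant; standard: a preponderance (weight exceeds 52).
    (a): 44 (employer's 26 disregarded) ≤ 52 [not met]
  Stage I.1 not carried; the grievant fails its burden.
The employer prevails on this issue.
— Issue II —
Stage II.1 — burden on grievant; standard: the balance of probabilities (weight is at least 48).
    (d): 40 (employer's 93 disregarded) < 48 [not met]
  Not every element is met, so the grievant fails to carry Stage II.1.
The analysis ends at Stage II.1; the employer prevails on this issue.
— Issue III —
At Stage III.1 the grievant must meet the preponderance of the evidence (weight is at least 50): on (f) the weight is 51, which does reach 50, so (f) meets the standard; on (g) the weight is 57 (the employer's 55 is given no effect), ≥ 50, so (g) meets the standard.
  The grievant carries Stage III.1; the employer now bears the burden.
At Stage III.2 the employer must meet the preponderance of the evidence (weight is at least 50): on (h) the weight is 53 (the grievant's 92 is given no effect), ≥ 50, so (h) meets the standard; on (i) the weight is 55 (the grievant's 88 is given no effect), which does reach 50, so (i) meets the standard.
  Stage III.2 carried; the burden shifts to the grievant.
At Stage III.3 the grievant must meet the preponderance of the evidence (weight is at least 50): on (j) the weight is 49 (the employer's 8 is given no effect), < 50, so (j) does not meet the standard.
  Stage III.3 not carried; the grievant fails its burden.
So the employer prevails on this issue.
Per-issue: Issue I → employer; Issue II → employer; Issue III → employer. The grievant must prevail on at least one issue; overall, the employer prevails.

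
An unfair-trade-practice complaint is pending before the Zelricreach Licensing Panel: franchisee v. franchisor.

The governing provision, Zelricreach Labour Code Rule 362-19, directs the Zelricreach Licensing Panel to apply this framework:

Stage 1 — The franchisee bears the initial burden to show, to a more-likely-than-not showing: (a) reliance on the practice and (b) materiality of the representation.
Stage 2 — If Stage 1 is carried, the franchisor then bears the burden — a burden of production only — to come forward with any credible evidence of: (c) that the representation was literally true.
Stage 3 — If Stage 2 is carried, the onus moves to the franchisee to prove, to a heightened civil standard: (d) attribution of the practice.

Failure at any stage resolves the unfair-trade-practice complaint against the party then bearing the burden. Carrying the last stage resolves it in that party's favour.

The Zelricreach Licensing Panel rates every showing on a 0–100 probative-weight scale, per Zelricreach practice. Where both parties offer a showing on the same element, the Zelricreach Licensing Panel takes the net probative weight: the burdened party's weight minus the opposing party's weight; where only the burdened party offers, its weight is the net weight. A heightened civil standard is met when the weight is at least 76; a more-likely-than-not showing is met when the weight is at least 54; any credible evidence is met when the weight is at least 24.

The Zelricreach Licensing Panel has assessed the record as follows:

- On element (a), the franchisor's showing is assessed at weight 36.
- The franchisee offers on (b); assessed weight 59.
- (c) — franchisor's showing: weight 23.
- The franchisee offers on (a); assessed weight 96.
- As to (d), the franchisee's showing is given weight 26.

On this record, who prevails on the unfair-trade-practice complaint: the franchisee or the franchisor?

Stage 1 — burden on franchisee; standard: a more-likely-than-not showing (weight is at least 54).
    (a): 96 − 36 = 60 ≥ 54 [met]
    (b): 59 ≥ 54 [met]
  Stage 1 carried; the burden shifts to the franchisor.
Stage 2 — burden on franchisor; standard: any credible evidence (weight is at least 24).
    (c): 23 < 24 [not met]
  Stage 2 not carried; the franchisor fails its burden.
The analysis ends at Stage 2; the franchisee prevails.

franchisee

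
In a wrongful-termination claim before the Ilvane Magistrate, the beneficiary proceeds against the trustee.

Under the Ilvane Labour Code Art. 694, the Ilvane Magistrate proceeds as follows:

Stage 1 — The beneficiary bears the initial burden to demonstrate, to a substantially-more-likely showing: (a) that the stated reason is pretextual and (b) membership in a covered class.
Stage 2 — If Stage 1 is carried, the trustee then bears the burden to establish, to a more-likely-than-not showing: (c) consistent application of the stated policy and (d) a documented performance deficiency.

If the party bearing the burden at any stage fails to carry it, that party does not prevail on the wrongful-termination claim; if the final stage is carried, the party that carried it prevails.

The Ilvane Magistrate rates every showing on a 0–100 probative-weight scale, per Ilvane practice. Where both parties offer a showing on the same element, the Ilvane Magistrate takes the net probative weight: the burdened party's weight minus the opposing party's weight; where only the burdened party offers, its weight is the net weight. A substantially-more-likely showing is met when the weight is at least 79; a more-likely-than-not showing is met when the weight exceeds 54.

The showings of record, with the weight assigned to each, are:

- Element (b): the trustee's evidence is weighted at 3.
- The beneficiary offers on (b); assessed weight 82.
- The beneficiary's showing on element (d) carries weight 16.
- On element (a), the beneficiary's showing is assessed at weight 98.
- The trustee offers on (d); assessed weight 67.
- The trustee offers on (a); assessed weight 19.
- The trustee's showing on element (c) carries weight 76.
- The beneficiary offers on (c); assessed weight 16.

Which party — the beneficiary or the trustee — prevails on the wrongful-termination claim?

beneficiary

Stage 1 — burden on beneficiary; standard: a substantially-more-likely showing (weight is at least 79).
    (a): 98 − 19 = 79 ≥ 79 [met]
    (b): 82 − 3 = 79 ≥ 79 [met]
  All elements met. The burden passes to the trustee.
Stage 2 — burden on trustee; standard: a more-likely-than-not showing (weight exceeds 54).
    (c): 76 − 16 = 60 > 54 [met]
    (d): 67 − 16 = 51 ≤ 54 [not met]
  Not every element is met, so the trustee fails to carry Stage 2.
The analysis ends at Stage 2; the beneficiary prevails.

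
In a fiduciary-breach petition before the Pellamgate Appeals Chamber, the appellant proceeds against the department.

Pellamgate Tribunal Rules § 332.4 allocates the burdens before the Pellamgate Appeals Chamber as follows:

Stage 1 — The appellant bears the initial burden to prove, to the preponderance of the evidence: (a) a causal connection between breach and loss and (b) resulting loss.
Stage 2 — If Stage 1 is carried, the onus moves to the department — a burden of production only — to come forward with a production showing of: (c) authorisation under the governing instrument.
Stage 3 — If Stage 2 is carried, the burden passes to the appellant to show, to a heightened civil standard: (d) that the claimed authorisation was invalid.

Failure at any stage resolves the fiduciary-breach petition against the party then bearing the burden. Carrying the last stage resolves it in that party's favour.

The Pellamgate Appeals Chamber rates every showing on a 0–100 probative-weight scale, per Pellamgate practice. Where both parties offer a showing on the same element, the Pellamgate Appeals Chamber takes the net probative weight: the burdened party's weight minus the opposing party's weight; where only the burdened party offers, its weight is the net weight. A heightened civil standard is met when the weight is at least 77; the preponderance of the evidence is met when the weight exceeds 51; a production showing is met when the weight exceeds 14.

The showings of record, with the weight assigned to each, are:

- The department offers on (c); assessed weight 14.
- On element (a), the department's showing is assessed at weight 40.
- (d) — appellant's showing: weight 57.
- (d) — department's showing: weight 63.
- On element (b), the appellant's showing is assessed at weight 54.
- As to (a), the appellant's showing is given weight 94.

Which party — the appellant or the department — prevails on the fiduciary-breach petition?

Stage 1 (appellant, the preponderance of the evidence, weight exceeds 51): (a) net 94−40=54 > 51 — meets; (b) 54 > 51 — meets.
  Stage 1 carried; the burden shifts to the department.
Stage 2 (department, a production showing, weight exceeds 14): (c) 14 ≤ 14 — fails.
  The department does not carry Stage 2.
The analysis ends at Stage 2; the appellant prevails.

appellant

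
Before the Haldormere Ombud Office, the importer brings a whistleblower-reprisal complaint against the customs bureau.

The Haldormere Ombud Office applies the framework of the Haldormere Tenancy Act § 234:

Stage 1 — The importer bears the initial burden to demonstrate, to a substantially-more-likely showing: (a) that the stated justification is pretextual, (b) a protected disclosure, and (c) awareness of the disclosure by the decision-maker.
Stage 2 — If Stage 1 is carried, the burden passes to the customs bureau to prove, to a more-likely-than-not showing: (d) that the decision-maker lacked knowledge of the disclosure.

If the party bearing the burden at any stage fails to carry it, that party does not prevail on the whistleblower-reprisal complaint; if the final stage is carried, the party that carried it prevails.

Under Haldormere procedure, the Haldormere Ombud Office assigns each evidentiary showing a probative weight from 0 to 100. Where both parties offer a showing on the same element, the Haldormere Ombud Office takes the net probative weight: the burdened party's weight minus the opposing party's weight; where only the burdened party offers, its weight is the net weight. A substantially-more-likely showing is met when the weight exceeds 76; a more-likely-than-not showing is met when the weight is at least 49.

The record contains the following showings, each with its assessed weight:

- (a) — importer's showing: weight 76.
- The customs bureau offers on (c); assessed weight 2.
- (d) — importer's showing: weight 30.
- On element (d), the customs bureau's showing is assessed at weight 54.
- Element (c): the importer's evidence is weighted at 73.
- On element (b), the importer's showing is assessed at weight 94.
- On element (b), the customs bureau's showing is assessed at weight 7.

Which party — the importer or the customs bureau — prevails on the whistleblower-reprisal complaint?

At Stage 1 the importer must meet a substantially-more-likely showing (weight exceeds 76): on (a) the weight is 76, which does not exceed 76, so (a) does not meet the standard; on (b) the weight is 94 less the opposing 7 gives net 87, which does exceed 76, so (b) meets the standard; on (c) the weight is 73 less the opposing 2 gives net 71, ≤ 76, so (c) does not meet the standard.
  Stage 1 not carried; the importer fails its burden.
The analysis ends at Stage 1; the customs bureau prevails.

customs bureau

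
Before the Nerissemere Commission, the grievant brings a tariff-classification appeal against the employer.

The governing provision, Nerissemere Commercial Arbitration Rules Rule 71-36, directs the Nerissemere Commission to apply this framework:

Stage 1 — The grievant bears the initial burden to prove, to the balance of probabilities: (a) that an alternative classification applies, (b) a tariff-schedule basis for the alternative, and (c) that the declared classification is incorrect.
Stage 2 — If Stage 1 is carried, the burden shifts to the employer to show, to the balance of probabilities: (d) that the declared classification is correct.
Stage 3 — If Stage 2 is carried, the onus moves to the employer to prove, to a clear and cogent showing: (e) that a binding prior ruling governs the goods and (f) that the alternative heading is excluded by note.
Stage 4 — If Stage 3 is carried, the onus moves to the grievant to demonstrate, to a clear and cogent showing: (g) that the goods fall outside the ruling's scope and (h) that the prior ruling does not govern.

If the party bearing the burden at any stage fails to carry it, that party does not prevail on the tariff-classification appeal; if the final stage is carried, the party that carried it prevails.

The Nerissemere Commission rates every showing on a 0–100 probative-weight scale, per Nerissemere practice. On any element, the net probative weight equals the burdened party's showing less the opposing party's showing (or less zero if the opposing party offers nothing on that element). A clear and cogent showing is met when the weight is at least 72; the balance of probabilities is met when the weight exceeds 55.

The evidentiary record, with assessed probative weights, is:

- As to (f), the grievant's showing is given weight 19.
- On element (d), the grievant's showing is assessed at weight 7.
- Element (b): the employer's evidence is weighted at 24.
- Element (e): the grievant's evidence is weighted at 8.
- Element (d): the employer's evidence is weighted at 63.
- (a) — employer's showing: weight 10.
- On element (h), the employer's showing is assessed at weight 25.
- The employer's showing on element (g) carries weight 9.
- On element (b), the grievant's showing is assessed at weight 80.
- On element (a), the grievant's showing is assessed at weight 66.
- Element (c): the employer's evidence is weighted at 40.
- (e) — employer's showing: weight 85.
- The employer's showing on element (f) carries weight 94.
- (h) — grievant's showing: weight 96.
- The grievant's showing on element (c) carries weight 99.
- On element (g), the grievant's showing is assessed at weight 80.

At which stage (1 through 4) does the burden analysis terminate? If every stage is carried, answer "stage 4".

stage 4

At Stage 1 the grievant must meet the balance of probabilities (weight exceeds 55): on (a) the weight is 66 less the opposing 10 gives net 56, which does exceed 55, so (a) meets the standard; on (b) the weight is 80 less the opposing 24 gives net 56, > 55, so (b) meets the standard; on (c) the weight is 99 less the opposing 40 gives net 59, > 55, so (c) meets the standard.
  Stage 1 is satisfied; the onus moves to the employer.
At Stage 2 the employer must meet the balance of probabilities (weight exceeds 55): on (d) the weight is 63 less the opposing 7 gives net 56, which does exceed 55, so (d) meets the standard.
  All elements met. The employer retains the burden for Stage 3.
At Stage 3 the employer must meet a clear and cogent showing (weight is at least 72): on (e) the weight is 85 less the opposing 8 gives net 77, which does reach 72, so (e) meets the standard; on (f) the weight is 94 less the opposing 19 gives net 75, ≥ 72, so (f) meets the standard.
  The employer carries Stage 3; the grievant now bears the burden.
At Stage 4 the grievant must meet a clear and cogent showing (weight is at least 72): on (g) the weight is 80 less the opposing 9 gives net 71, which does not reach 72, so (g) does not meet the standard; on (h) the weight is 96 less the opposing 25 gives net 71, < 72, so (h) does not meet the standard.
  The grievant does not carry Stage 4.
The analysis ends at Stage 4; the employer prevails.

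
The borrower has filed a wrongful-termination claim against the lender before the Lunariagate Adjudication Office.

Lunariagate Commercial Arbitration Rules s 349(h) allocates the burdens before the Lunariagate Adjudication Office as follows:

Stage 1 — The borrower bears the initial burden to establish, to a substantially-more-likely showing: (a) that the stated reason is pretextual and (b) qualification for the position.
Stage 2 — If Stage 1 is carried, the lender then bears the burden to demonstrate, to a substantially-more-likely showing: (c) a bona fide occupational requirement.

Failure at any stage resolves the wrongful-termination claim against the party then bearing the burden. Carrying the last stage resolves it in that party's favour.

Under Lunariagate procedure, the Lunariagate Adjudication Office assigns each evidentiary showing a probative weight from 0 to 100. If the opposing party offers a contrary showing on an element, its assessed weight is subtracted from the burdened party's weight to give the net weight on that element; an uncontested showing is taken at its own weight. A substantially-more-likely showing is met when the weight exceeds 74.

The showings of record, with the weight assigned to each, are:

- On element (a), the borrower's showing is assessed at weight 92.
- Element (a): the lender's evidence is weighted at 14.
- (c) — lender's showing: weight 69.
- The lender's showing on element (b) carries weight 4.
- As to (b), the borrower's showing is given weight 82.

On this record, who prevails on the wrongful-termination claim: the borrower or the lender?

borrower

Stage 1 — burden on borrower; standard: a substantially-more-likely showing (weight exceeds 74).
    (a): 92 − 14 = 78 > 74 [met]
    (b): 82 − 4 = 78 > 74 [met]
  All elements met. The burden passes to the lender.
Stage 2 — burden on lender; standard: a substantially-more-likely showing (weight exceeds 74).
    (c): 69 ≤ 74 [not met]
  Not every element is met, so the lender fails to carry Stage 2.
So the borrower prevails.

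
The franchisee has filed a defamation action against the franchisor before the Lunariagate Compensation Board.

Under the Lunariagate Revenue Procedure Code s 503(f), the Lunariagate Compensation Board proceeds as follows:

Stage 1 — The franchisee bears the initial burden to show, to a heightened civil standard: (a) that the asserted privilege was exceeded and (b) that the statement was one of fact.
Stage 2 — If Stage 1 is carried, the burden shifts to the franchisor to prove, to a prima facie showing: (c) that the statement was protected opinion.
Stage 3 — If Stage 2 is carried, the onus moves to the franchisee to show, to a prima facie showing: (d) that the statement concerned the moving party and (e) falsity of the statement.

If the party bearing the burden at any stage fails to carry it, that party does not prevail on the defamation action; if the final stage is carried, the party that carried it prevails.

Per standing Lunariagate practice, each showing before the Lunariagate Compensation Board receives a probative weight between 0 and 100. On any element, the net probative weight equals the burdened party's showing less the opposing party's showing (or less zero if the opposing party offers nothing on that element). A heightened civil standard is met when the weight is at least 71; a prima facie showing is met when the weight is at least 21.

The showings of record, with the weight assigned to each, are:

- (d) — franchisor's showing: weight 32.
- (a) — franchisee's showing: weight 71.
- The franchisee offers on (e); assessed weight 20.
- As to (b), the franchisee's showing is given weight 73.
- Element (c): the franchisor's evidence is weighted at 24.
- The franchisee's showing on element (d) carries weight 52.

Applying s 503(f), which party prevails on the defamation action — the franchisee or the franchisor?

Stage 1 — burden on franchisee; standard: a heightened civil standard (weight is at least 71).
    (a): 71 ≥ 71 [met]
    (b): 73 ≥ 71 [met]
  Stage 1 carried; the burden shifts to the franchisor.
Stage 2 — burden on franchisor; standard: a prima facie showing (weight is at least 21).
    (c): 24 ≥ 21 [met]
  All elements met. The burden passes to the franchisee.
Stage 3 — burden on franchisee; standard: a prima facie showing (weight is at least 21).
    (d): 52 − 32 = 20 < 21 [not met]
    (e): 20 < 21 [not met]
  The franchisee does not carry Stage 3.
The franchisor prevails.

franchisor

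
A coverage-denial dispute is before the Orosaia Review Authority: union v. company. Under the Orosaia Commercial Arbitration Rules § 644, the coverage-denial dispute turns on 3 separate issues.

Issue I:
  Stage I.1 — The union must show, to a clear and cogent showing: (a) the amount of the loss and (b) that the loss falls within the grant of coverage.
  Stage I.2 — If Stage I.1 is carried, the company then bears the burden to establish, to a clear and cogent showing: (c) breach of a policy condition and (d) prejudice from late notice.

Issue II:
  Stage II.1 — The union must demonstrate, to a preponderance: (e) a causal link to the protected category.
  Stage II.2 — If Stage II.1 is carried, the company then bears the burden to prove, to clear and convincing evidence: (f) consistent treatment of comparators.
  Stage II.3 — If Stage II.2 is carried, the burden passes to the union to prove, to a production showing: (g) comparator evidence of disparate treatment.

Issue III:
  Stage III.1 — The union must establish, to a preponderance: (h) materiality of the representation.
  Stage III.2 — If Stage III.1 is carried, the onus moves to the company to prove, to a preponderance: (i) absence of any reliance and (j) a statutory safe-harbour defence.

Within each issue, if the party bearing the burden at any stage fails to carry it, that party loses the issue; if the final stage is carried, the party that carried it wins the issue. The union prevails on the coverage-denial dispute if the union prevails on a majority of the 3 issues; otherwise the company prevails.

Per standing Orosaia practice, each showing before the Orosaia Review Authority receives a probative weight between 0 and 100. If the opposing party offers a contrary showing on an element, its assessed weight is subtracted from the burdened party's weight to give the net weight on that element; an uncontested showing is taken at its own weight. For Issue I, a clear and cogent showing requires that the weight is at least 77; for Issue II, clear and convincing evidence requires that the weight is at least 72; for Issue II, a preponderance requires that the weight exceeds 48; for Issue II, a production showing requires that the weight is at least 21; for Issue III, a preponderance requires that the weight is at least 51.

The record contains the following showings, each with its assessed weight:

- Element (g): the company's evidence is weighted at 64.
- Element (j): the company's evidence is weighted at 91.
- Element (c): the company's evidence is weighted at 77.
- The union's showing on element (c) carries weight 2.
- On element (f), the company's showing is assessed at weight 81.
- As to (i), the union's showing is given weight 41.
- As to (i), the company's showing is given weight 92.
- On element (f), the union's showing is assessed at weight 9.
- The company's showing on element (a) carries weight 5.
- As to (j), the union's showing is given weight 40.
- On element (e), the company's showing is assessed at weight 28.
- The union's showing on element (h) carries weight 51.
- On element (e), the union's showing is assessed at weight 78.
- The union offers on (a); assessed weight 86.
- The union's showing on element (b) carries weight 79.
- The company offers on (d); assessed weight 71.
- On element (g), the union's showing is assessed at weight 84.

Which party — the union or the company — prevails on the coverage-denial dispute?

— Issue I —
Stage I.1 — burden on union; standard: a clear and cogent showing (weight is at least 77).
    (a): 86 − 5 = 81 ≥ 77 [met]
    (b): 79 ≥ 77 [met]
  The union carries Stage I.1; the company now bears the burden.
Stage I.2 — burden on company; standard: a clear and cogent showing (weight is at least 77).
    (c): 77 − 2 = 75 < 77 [not met]
    (d): 71 < 77 [not met]
  The company does not carry Stage I.2.
The union prevails on this issue.
— Issue II —
At Stage II.1 the union must meet a preponderance (weight exceeds 48): on (e) the weight is 78 less the opposing 28 gives net 50, > 48, so (e) meets the standard.
  Stage II.1 carried; the burden shifts to the company.
At Stage II.2 the company must meet clear and convincing evidence (weight is at least 72): on (f) the weight is 81 less the opposing 9 gives net 72, ≥ 72, so (f) meets the standard.
  The company carries Stage II.2; the union now bears the burden.
At Stage II.3 the union must meet a production showing (weight is at least 21): on (g) the weight is 84 less the opposing 64 gives net 20, < 21, so (g) does not meet the standard.
  The union does not carry Stage II.3.
The company prevails on this issue.
— Issue III —
Stage III.1 (union, a preponderance, weight is at least 51): (h) 51 ≥ 51 — meets.
  The union carries Stage III.1; the company now bears the burden.
Stage III.2 (company, a preponderance, weight is at least 51): (i) net 92−41=51 ≥ 51 — meets; (j) net 91−40=51 ≥ 51 — meets.
  All elements met at the final stage.
Every stage carried; the company prevails on this issue.
Per-issue: Issue I → union; Issue II → company; Issue III → company. The union must prevail on a majority of issues; overall, the company prevails.

company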